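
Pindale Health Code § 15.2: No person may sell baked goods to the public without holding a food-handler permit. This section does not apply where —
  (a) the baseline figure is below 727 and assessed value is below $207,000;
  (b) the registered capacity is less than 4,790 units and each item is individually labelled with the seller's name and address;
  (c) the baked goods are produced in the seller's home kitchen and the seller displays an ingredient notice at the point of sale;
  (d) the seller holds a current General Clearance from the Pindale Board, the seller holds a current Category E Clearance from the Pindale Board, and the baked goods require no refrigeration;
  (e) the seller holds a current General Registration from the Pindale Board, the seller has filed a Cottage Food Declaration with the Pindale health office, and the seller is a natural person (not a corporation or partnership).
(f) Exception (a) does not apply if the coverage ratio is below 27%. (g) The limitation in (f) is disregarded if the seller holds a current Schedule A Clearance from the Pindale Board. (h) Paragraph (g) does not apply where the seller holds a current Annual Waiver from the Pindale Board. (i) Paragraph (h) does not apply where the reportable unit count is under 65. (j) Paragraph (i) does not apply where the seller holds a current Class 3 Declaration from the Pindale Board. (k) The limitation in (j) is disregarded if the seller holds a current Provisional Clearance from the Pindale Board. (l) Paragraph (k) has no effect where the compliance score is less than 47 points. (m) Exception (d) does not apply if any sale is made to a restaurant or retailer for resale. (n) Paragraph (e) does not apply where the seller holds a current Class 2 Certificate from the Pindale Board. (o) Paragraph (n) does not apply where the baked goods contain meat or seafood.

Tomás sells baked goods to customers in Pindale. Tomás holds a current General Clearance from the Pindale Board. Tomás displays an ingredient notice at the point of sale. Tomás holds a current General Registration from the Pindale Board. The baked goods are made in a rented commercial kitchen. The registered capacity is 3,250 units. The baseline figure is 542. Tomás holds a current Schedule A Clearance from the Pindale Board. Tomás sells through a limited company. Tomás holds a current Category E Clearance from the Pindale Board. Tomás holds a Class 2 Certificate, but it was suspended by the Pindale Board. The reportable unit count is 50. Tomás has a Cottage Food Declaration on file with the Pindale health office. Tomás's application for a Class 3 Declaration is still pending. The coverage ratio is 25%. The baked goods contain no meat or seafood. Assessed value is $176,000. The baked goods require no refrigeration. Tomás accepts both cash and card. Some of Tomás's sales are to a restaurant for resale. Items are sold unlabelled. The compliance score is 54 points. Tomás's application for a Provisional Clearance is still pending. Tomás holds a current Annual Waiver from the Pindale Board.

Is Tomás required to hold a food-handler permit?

No — exception (a) applies; Tomás is not required to hold a food-handler permit.

All of (a)'s requirements are met (the baseline figure is 542, below the 727 limit; assessed value is $176,000, below the $207,000 limit). Under paragraphs (f)–(l): (f) is triggered (the coverage ratio is 25%, below the 27% limit), but is displaced by (g): (g) applies — a current Schedule A Clearance is held. (h) would limit (g) — a current Annual Waiver is held — but (i) sets (h) aside: (i) applies — the reportable unit count is 50, under the 65 limit. (j), which would lift (i), is not triggered — there is no Class 3 Declaration in force. So (a) applies.
Exception (b) does not apply: items are sold unlabelled.
Exception (c) fails — the baked goods are made in a commercial kitchen, not a home kitchen.
All of (d)'s requirements are met (a current General Clearance is held; a current Category E Clearance is held; the baked goods are shelf-stable). However, paragraph (m) must be considered: (m) operates against (d): some sales are to a restaurant for resale. (d) is therefore removed.
Exception (e) does not apply: the seller operates through a limited company.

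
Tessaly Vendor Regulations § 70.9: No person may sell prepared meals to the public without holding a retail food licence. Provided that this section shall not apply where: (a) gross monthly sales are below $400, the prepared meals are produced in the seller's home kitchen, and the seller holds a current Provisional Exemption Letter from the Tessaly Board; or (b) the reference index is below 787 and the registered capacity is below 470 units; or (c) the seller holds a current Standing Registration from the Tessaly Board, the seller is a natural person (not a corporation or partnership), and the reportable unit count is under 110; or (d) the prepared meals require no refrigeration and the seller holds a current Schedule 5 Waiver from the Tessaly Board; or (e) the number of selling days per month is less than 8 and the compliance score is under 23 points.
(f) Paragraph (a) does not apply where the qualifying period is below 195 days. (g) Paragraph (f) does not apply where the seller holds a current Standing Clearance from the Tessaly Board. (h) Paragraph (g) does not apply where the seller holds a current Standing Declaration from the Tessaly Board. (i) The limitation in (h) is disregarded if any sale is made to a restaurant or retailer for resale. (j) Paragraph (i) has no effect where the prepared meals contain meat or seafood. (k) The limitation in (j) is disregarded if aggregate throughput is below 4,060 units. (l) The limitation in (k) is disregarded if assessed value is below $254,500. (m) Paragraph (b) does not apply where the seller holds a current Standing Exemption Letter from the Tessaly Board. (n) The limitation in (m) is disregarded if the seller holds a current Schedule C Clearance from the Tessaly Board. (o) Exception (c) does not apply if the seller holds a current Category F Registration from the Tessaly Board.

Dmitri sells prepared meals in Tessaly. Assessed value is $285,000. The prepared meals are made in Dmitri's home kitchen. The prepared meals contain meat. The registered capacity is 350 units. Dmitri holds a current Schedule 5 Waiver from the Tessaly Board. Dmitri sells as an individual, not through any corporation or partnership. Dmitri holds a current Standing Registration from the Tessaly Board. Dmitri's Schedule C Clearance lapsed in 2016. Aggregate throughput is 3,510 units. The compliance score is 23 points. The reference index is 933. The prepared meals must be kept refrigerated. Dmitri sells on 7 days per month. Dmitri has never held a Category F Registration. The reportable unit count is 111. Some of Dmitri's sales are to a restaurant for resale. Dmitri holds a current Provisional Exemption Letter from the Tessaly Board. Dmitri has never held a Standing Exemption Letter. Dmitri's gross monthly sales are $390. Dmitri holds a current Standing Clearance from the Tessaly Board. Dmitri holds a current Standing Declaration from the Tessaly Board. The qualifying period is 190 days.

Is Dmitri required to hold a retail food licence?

No — exception (a) applies; Dmitri is not required to hold a retail food licence.

Exception (a): gross monthly sales are $390, below the $400 limit; the prepared meals are home-kitchen produced; a current Provisional Exemption Letter is held — every condition holds. Considering the limiting provisions: (f) would limit (a) — the qualifying period is 190 days, below the 195 days limit — but (g) sets (f) aside: (g) operates against (f): a current Standing Clearance is held. (h) would limit (g) — a current Standing Declaration is held — but (i) sets (h) aside: (i) is triggered — some sales are to a restaurant for resale. (j) would limit (i) — the prepared meals contain meat — but (k) sets (j) aside: (k) is engaged — aggregate throughput is 3,510 units, below the 4,060 units limit. (l) is not triggered (assessed value is $285,000, not below $254,500), so (k) stands. Exception (a) stands.
Exception (b) fails — the reference index is 933, not below 787.
Exception (c) requires that the reportable unit count is under 110; but the reportable unit count is 111, not under 110, so (c) is unavailable.
Exception (d) requires that the prepared meals require no refrigeration; but the prepared meals require refrigeration, so (d) is unavailable.
Exception (e) requires that the compliance score is under 23 points; but the compliance score is 23 points, not under 23 points, so (e) is unavailable.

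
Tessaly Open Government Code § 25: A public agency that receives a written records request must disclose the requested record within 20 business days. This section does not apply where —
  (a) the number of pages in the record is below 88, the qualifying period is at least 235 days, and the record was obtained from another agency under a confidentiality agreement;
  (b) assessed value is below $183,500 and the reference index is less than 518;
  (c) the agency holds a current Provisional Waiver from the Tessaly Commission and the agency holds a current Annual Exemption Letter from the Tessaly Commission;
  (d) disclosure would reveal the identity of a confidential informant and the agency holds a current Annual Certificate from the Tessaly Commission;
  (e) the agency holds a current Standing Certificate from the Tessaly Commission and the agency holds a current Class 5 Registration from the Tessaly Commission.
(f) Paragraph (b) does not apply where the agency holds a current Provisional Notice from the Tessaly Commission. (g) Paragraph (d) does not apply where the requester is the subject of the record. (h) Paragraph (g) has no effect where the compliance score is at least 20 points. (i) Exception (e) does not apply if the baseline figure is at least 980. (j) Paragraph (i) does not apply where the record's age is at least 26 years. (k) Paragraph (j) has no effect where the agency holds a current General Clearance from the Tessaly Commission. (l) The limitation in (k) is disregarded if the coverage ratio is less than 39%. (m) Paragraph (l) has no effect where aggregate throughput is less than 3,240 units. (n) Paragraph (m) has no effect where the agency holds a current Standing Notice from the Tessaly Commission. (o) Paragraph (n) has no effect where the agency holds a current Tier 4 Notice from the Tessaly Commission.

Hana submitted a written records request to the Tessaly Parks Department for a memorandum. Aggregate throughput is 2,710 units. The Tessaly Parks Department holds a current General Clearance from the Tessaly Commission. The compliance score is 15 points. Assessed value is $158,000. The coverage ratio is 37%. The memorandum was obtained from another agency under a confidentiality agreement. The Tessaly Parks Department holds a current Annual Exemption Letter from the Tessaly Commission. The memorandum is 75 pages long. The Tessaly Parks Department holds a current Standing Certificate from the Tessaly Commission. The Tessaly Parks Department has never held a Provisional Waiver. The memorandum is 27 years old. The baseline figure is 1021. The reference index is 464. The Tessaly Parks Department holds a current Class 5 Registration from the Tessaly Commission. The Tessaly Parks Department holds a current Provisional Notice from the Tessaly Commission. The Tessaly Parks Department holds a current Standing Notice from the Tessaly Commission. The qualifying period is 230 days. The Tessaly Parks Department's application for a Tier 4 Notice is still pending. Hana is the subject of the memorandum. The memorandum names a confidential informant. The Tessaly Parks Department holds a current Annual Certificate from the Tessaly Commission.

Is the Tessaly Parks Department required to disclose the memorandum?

Exception (a) does not apply: the qualifying period is 230 days, short of 235 days.
Exception (b) is satisfied on its face — assessed value is $158,000, below the $183,500 limit; the reference index is 464, less than the 518 limit. However, paragraph (f) must be considered: (f) operates against (b): a current Provisional Notice is held. (b) is therefore removed.
Exception (c) requires that the agency holds a current Provisional Waiver from the Tessaly Commission; but the Provisional Waiver is not current, so (c) is unavailable.
All of (d)'s requirements are met (the memorandum names a confidential informant; a current Annual Certificate is held). But: (g) operates against (d): Hana is the subject of the memorandum. (h), which would lift (g), is not triggered — the compliance score is 15 points, short of 20 points. (d) is therefore removed.
Exception (e): a current Standing Certificate is held; a current Class 5 Registration is held — every condition holds. As to paragraphs (i)–(o): (i) is triggered (the baseline figure is 1,021, meeting the 980 threshold), but is itself disapplied by (j): (j) operates against (i): the record's age is 27 years, meeting the 26 years threshold. (k) would limit (j) — a current General Clearance is held — but (l) sets (k) aside: (l) operates — the coverage ratio is 37%, less than the 39% limit. (m) would limit (l) — aggregate throughput is 2,710 units, less than the 3,240 units limit — but (n) sets (m) aside: (n) operates — a current Standing Notice is held. (o), which would lift (n), is inapplicable — no current Tier 4 Notice is held. (e) remains available.

No — exception (e) applies; the Tessaly Parks Department is not required to disclose the memorandum.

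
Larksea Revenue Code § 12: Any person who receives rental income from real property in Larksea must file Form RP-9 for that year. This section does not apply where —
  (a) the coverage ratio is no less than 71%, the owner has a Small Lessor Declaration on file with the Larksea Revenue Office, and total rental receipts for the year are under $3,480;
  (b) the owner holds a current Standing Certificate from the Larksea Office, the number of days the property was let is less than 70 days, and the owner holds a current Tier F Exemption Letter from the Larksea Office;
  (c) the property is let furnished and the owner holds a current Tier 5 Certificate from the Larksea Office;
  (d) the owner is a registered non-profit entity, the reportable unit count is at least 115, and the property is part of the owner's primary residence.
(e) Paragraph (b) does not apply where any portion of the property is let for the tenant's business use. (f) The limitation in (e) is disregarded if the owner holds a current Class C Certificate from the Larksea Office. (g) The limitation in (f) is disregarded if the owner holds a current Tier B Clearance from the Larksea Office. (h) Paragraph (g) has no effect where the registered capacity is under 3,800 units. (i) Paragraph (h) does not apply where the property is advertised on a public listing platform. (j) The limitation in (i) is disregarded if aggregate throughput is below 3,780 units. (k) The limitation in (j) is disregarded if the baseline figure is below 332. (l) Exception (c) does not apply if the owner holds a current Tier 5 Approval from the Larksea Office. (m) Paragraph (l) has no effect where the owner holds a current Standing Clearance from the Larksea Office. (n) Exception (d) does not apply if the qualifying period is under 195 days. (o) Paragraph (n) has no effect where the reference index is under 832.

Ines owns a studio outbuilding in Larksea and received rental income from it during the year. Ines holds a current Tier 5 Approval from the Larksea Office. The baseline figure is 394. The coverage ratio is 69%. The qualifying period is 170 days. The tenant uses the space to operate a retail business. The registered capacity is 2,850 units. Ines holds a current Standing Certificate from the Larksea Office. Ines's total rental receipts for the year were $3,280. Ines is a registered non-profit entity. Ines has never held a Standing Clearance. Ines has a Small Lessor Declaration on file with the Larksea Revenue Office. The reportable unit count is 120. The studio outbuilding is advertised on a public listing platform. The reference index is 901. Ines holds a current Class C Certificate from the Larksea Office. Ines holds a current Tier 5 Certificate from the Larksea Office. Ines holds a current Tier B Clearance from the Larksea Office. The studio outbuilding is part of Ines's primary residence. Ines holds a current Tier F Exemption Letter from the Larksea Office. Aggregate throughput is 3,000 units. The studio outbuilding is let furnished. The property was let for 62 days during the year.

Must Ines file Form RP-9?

Exception (a) does not apply: the coverage ratio is 69%, short of 71%.
Exception (b) is satisfied on its face — a current Standing Certificate is held; the number of days the property was let is 62 days, less than the 70 days limit; a current Tier F Exemption Letter is held. Considering the limiting provisions: (e) would limit (b) — the space is let for business use — but (f) sets (e) aside: (f) applies — a current Class C Certificate is held. (g) is engaged (a current Tier B Clearance is held), but is set aside by (h): (h) is engaged — the registered capacity is 2,850 units, under the 3,800 units limit. (i) operates (the property is publicly advertised), but yields to (j): (j) operates — aggregate throughput is 3,000 units, below the 3,780 units limit. (k) is not engaged (the baseline figure is 394, not below 332), so (j) stands. So (b) applies.
All of (c)'s requirements are met (the property is let furnished; a current Tier 5 Certificate is held). Turning to paragraphs (l)–(m): (l) is engaged — a current Tier 5 Approval is held. (m) is not engaged (there is no Standing Clearance in force), so (l) stands. So (c) is unavailable.
Exception (d) is satisfied on its face — Ines is a registered non-profit; the reportable unit count is 120, meeting the 115 threshold; the studio outbuilding is part of the primary residence. But applying paragraphs (n)–(o): (n) operates against (d): the qualifying period is 170 days, under the 195 days limit. (o) is not engaged (the reference index is 901, not under 832), so (n) stands. Exception (d) does not apply.

No — exception (b) applies; Ines is not required to file Form RP-9.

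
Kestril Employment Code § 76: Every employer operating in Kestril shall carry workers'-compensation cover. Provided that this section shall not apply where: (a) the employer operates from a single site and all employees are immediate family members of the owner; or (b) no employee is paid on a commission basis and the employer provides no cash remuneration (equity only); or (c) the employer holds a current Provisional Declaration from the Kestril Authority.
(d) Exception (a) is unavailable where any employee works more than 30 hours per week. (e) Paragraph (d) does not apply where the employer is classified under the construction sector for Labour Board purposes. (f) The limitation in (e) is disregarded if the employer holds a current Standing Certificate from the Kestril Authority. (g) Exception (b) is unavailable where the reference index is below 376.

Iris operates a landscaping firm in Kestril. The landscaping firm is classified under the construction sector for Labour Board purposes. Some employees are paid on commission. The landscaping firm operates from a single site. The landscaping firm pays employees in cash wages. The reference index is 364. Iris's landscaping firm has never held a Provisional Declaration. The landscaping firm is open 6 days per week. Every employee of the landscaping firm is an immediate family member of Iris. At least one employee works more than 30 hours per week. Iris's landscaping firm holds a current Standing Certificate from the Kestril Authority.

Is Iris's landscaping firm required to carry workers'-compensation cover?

Exception (a) is satisfied on its face — the employer operates from a single site; every employee is an immediate family member. But applying paragraphs (d)–(f): (d) is engaged — at least one employee exceeds 30 hours/week. (e) would limit (d) — the landscaping firm is classified under the construction sector — but (f) sets (e) aside: (f) operates — a current Standing Certificate is held. Exception (a) does not apply.
Exception (b) fails — some employees are paid on commission.
Exception (c) does not apply: there is no Provisional Declaration in force.
None of the exceptions is available; § 76 applies in full.

Yes — Iris's landscaping firm must carry workers'-compensation cover.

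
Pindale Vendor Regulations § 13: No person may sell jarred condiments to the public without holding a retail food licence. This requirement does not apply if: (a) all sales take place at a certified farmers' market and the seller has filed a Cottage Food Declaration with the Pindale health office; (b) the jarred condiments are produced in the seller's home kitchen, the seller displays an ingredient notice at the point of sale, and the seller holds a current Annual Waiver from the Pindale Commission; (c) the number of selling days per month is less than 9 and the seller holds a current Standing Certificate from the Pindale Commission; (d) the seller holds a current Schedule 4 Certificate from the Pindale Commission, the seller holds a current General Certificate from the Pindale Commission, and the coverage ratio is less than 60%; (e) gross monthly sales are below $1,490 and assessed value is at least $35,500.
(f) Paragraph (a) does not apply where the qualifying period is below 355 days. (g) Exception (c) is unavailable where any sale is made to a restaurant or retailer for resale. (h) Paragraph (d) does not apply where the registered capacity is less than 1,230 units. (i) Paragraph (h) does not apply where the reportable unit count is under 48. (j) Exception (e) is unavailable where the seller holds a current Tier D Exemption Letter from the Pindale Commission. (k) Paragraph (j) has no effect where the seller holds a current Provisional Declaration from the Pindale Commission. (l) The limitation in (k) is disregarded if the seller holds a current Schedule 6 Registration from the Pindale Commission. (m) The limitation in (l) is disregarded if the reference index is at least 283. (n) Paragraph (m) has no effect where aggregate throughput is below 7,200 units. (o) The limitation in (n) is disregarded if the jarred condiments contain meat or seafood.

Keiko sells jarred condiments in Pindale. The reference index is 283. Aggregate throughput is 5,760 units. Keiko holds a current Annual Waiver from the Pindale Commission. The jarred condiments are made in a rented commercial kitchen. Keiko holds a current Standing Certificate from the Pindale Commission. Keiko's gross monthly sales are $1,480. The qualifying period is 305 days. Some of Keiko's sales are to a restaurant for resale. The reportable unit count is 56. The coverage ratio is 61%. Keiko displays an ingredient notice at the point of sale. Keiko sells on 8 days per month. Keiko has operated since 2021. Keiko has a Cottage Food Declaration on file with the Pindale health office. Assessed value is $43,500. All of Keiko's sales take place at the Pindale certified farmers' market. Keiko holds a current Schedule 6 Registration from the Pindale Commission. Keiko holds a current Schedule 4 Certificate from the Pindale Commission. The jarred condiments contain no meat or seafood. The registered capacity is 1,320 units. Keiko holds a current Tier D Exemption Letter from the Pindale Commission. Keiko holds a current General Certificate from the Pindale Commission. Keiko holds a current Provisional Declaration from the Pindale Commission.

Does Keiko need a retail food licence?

Exception (a) is satisfied on its face — all sales are at a certified farmers' market; a Cottage Food Declaration is on file. But: (f) operates against (a): the qualifying period is 305 days, below the 355 days limit. (a) is therefore removed.
Exception (b) requires that the jarred condiments are produced in the seller's home kitchen; but the jarred condiments are made in a commercial kitchen, not a home kitchen, so (b) is unavailable.
Exception (c) is satisfied on its face — the number of selling days per month is 8, less than the 9 limit; a current Standing Certificate is held. But: (g) operates against (c): some sales are to a restaurant for resale. Exception (c) does not apply.
Exception (d) fails — the coverage ratio is 61%, not less than 60%.
Exception (e)'s conditions are all satisfied: gross monthly sales are $1,480, below the $1,490 limit; assessed value is $43,500, meeting the $35,500 threshold. But: (j) applies — a current Tier D Exemption Letter is held. (k) would limit (j) — a current Provisional Declaration is held — but (l) sets (k) aside: (l) is triggered — a current Schedule 6 Registration is held. (m) operates (the reference index is 283, meeting the 283 threshold), but is displaced by (n): (n) operates against (m): aggregate throughput is 5,760 units, below the 7,200 units limit. (o) does not operate here (the jarred condiments contain no meat or seafood), so (n) stands. Exception (e) does not apply.
No exception applies. The general rule governs.

Yes — Keiko must hold a retail food licence.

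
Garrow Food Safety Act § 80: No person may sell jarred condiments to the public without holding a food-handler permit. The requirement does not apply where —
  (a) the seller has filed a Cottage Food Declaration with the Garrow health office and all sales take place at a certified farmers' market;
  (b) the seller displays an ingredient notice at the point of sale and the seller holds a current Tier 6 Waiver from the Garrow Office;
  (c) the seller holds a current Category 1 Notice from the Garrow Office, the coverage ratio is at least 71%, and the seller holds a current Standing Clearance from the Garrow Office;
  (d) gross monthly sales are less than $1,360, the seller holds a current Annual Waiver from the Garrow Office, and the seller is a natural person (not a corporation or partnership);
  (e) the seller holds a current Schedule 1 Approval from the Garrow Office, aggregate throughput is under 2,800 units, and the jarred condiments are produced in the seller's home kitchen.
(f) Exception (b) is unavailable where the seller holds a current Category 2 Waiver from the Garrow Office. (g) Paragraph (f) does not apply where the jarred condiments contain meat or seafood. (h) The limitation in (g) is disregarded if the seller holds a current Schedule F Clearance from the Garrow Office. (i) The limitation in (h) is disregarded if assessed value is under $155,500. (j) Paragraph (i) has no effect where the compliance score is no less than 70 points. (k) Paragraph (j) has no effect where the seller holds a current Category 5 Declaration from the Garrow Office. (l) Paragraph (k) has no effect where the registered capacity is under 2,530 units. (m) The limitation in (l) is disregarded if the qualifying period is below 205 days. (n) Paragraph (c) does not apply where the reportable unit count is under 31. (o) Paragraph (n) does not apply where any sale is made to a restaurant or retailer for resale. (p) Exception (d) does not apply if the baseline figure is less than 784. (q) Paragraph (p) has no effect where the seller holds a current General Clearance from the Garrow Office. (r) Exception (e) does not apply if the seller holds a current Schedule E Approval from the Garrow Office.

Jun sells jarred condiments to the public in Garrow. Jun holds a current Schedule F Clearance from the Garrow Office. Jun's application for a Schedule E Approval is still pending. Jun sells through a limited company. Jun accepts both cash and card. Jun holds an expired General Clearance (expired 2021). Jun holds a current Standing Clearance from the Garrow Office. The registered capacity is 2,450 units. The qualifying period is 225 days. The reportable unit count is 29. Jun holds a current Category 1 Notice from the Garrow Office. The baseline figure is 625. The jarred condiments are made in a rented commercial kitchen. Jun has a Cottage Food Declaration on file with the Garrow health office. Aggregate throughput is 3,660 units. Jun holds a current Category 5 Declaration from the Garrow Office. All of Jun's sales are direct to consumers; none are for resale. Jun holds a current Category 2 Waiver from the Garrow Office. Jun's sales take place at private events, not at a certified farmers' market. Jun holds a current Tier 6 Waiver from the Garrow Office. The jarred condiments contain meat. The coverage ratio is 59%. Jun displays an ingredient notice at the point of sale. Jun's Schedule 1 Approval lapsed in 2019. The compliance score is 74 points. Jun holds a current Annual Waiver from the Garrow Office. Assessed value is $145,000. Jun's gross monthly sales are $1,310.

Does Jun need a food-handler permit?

Yes — Jun must hold a food-handler permit.

Exception (a) does not apply: sales are at private events, not a certified farmers' market.
Exception (b): an ingredient notice is displayed; a current Tier 6 Waiver is held — every condition holds. Turning to paragraphs (f)–(m): (f) operates — a current Category 2 Waiver is held. (g) is triggered (the jarred condiments contain meat), but is set aside by (h): (h) operates against (g): a current Schedule F Clearance is held. (i) would limit (h) — assessed value is $145,000, under the $155,500 limit — but (j) sets (i) aside: (j) applies — the compliance score is 74 points, meeting the 70 points threshold. (k) would limit (j) — a current Category 5 Declaration is held — but (l) sets (k) aside: (l) operates against (k): the registered capacity is 2,450 units, under the 2,530 units limit. (m), which would lift (l), is not engaged — the qualifying period is 225 days, not below 205 days. So (b) is unavailable.
Exception (c) requires that the coverage ratio is at least 71%; but the coverage ratio is 59%, short of 71%, so (c) is unavailable.
Exception (d) fails — the seller operates through a limited company.
Exception (e) fails — no current Schedule 1 Approval is held.
No exception applies. The general rule governs.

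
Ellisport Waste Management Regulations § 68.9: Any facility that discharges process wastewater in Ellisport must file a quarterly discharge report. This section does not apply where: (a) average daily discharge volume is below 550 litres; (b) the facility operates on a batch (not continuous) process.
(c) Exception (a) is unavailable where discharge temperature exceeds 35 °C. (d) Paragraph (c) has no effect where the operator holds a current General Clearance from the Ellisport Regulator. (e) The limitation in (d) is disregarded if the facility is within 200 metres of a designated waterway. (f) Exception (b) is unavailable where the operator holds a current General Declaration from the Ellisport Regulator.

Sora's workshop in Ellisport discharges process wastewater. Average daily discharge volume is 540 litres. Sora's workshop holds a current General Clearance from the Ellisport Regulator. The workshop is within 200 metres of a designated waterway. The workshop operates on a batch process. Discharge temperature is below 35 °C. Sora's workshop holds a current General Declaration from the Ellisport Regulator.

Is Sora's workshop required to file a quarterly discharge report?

Exception (a)'s conditions are all satisfied: average daily discharge volume is 540 litres, below the 550 litres limit. Considering the limiting provisions: (c), which would limit (a), does not operate here: discharge temperature is below 35 °C. (a) remains available.
Exception (b)'s conditions are all satisfied: the facility operates on a batch process. But: (f) is engaged — a current General Declaration is held. Exception (b) does not apply.

No — exception (a) applies; Sora's workshop is not required to file a quarterly discharge report.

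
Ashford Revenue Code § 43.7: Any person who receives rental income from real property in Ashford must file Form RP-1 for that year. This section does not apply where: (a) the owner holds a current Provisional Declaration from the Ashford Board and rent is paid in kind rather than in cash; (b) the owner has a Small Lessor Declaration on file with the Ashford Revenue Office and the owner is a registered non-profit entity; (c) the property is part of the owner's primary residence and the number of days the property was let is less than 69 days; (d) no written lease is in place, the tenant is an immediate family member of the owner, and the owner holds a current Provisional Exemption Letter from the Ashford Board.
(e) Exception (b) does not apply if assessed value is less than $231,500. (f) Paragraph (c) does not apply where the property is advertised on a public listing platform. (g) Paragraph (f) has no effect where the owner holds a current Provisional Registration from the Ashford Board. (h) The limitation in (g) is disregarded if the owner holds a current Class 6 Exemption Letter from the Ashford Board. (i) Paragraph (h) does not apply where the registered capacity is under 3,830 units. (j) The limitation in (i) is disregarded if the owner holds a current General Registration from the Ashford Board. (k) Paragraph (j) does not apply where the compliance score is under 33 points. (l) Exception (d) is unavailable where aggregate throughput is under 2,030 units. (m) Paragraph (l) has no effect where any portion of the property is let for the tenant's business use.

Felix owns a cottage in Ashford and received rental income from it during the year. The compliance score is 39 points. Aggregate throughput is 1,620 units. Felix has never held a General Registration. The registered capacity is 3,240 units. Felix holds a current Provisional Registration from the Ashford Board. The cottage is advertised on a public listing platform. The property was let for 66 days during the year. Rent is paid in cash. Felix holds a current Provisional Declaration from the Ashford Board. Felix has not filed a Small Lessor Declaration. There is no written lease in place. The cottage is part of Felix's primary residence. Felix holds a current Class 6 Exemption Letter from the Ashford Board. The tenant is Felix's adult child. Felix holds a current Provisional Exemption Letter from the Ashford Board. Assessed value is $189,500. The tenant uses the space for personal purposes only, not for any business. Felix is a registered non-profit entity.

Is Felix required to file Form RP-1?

No — exception (c) applies; Felix is not required to file Form RP-1.

Exception (a) does not apply: rent is paid in cash.
Exception (b) requires that the owner has a Small Lessor Declaration on file with the Ashford Revenue Office; but no Small Lessor Declaration is on file, so (b) is unavailable.
Exception (c)'s conditions are all satisfied: the cottage is part of the primary residence; the number of days the property was let is 66 days, less than the 69 days limit. Under paragraphs (f)–(k): (f) would limit (c) — the property is publicly advertised — but (g) sets (f) aside: (g) is triggered — a current Provisional Registration is held. (h) operates (a current Class 6 Exemption Letter is held), but is overridden by (i): (i) operates against (h): the registered capacity is 3,240 units, under the 3,830 units limit. (j), which would lift (i), does not operate here — the General Registration is not current. (c) remains available.
Exception (d)'s conditions are all satisfied: there is no written lease; the tenant is an immediate family member; a current Provisional Exemption Letter is held. However, paragraphs (l)–(m) must be considered: (l) is engaged — aggregate throughput is 1,620 units, under the 2,030 units limit. (m), which would lift (l), is not triggered — the space is used for personal purposes only. (d) is therefore removed.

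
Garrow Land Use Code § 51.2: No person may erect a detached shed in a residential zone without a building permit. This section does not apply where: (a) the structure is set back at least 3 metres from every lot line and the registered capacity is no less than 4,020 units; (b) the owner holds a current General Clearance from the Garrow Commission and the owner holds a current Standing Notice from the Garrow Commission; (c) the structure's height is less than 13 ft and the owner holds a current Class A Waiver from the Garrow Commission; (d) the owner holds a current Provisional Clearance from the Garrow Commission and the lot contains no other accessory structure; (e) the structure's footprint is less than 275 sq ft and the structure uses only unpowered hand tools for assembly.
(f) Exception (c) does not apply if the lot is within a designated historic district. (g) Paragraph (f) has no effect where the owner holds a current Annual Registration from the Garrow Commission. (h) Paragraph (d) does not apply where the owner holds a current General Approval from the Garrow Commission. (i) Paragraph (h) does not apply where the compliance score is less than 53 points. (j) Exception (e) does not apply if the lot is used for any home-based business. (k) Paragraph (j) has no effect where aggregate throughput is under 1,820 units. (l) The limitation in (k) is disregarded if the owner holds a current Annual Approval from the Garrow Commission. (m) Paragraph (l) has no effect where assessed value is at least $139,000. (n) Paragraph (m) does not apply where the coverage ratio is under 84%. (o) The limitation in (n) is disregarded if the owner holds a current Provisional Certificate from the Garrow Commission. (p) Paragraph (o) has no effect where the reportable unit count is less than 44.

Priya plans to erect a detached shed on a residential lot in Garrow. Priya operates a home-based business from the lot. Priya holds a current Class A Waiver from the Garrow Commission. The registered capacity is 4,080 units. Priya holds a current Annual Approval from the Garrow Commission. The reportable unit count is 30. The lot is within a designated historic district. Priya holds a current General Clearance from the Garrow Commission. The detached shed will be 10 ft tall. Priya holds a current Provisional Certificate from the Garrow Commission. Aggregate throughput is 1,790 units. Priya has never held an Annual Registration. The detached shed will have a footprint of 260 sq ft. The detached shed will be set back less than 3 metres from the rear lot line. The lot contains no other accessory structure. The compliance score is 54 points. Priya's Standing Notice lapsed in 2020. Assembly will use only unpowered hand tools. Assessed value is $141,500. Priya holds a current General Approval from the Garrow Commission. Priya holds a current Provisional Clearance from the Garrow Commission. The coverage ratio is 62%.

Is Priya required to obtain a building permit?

Yes — Priya must obtain a building permit.

Exception (a) fails — the rear setback is under 3 m.
Exception (b) requires that the owner holds a current Standing Notice from the Garrow Commission; but there is no Standing Notice in force, so (b) is unavailable.
Exception (c)'s conditions are all satisfied: the structure's height is 10 ft, less than the 13 ft limit; a current Class A Waiver is held. Turning to paragraphs (f)–(g): (f) operates against (c): the lot is in a historic district. (g), which would lift (f), is inapplicable — no current Annual Registration is held. Exception (c) does not apply.
Exception (d) is satisfied on its face — a current Provisional Clearance is held; the lot has no other accessory structure. However, paragraphs (h)–(i) must be considered: (h) is engaged — a current General Approval is held. (i), which would lift (h), does not operate here — the compliance score is 54 points, not less than 53 points. So (d) is unavailable.
All of (e)'s requirements are met (the structure's footprint is 260 sq ft, less than the 275 sq ft limit; assembly uses only hand tools). But applying paragraphs (j)–(p): (j) is engaged — a home-based business operates on the lot. (k) would limit (j) — aggregate throughput is 1,790 units, under the 1,820 units limit — but (l) sets (k) aside: (l) applies — a current Annual Approval is held. (m) would limit (l) — assessed value is $141,500, meeting the $139,000 threshold — but (n) sets (m) aside: (n) is triggered — the coverage ratio is 62%, under the 84% limit. (o) is triggered (a current Provisional Certificate is held), but is set aside by (p): (p) operates — the reportable unit count is 30, less than the 44 limit. Exception (e) does not apply.
No exception is made out. Priya falls within the general rule.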